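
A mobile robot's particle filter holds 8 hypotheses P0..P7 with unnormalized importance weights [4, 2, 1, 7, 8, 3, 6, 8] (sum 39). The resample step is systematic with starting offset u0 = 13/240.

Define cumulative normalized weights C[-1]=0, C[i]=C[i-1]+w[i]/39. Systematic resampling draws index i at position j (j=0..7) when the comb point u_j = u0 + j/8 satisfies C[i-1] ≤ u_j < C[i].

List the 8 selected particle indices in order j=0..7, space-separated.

C = [4/39, 2/13, 7/39, 14/39, 22/39, 25/39, 31/39, 1]
j=0: u_0=13/240 ∈ [0, 4/39) → index 0
j=1: u_1=43/240 ∈ [2/13, 7/39) → index 2
j=2: u_2=73/240 ∈ [7/39, 14/39) → index 3
j=3: u_3=103/240 ∈ [14/39, 22/39) → index 4
j=4: u_4=133/240 ∈ [14/39, 22/39) → index 4
j=5: u_5=163/240 ∈ [25/39, 31/39) → index 6
j=6: u_6=193/240 ∈ [31/39, 1) → index 7
j=7: u_7=223/240 ∈ [31/39, 1) → index 7

0 2 3 4 4 6 7 7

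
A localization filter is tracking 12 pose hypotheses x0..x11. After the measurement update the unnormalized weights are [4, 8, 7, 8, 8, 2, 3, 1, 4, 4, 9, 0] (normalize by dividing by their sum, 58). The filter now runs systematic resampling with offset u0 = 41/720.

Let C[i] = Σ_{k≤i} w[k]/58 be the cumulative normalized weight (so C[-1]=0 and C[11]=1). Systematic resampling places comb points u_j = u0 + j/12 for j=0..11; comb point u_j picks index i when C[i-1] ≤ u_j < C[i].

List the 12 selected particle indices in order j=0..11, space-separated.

C = [2/29, 6/29, 19/58, 27/58, 35/58, 37/58, 20/29, 41/58, 45/58, 49/58, 1, 1]
j=0: u_0=41/720 ∈ [0, 2/29) → index 0
j=1: u_1=101/720 ∈ [2/29, 6/29) → index 1
j=2: u_2=161/720 ∈ [6/29, 19/58) → index 2
j=3: u_3=221/720 ∈ [6/29, 19/58) → index 2
j=4: u_4=281/720 ∈ [19/58, 27/58) → index 3
j=5: u_5=341/720 ∈ [27/58, 35/58) → index 4
j=6: u_6=401/720 ∈ [27/58, 35/58) → index 4
j=7: u_7=461/720 ∈ [37/58, 20/29) → index 6
j=8: u_8=521/720 ∈ [41/58, 45/58) → index 8
j=9: u_9=581/720 ∈ [45/58, 49/58) → index 9
j=10: u_10=641/720 ∈ [49/58, 1) → index 10
j=11: u_11=701/720 ∈ [49/58, 1) → index 10

0 1 2 2 3 4 4 6 8 9 10 10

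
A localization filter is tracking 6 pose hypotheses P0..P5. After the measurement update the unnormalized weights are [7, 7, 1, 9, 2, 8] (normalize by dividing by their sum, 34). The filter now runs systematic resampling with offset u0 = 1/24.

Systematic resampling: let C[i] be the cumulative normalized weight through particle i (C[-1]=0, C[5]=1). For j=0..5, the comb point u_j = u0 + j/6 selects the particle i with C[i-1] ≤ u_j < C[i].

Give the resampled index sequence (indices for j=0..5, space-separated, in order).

C = [7/34, 7/17, 15/34, 12/17, 13/17, 1]
j=0: u_0=1/24 ∈ [0, 7/34) → index 0
j=1: u_1=5/24 ∈ [7/34, 7/17) → index 1
j=2: u_2=3/8 ∈ [7/34, 7/17) → index 1
j=3: u_3=13/24 ∈ [15/34, 12/17) → index 3
j=4: u_4=17/24 ∈ [12/17, 13/17) → index 4
j=5: u_5=7/8 ∈ [13/17, 1) → index 5

0 1 1 3 4 5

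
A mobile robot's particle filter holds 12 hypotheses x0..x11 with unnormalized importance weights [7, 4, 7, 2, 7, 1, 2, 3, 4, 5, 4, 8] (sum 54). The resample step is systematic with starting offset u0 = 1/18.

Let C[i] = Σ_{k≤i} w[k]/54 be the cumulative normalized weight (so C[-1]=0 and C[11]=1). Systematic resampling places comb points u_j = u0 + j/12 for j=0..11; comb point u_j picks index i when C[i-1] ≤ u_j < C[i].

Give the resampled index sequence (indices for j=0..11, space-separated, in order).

0 1 2 2 4 4 7 8 9 10 11 11

C = [7/54, 11/54, 1/3, 10/27, 1/2, 14/27, 5/9, 11/18, 37/54, 7/9, 23/27, 1]
j=0: u_0=1/18 ∈ [0, 7/54) → index 0
j=1: u_1=5/36 ∈ [7/54, 11/54) → index 1
j=2: u_2=2/9 ∈ [11/54, 1/3) → index 2
j=3: u_3=11/36 ∈ [11/54, 1/3) → index 2
j=4: u_4=7/18 ∈ [10/27, 1/2) → index 4
j=5: u_5=17/36 ∈ [10/27, 1/2) → index 4
j=6: u_6=5/9 ∈ [5/9, 11/18) → index 7
j=7: u_7=23/36 ∈ [11/18, 37/54) → index 8
j=8: u_8=13/18 ∈ [37/54, 7/9) → index 9
j=9: u_9=29/36 ∈ [7/9, 23/27) → index 10
j=10: u_10=8/9 ∈ [23/27, 1) → index 11
j=11: u_11=35/36 ∈ [23/27, 1) → index 11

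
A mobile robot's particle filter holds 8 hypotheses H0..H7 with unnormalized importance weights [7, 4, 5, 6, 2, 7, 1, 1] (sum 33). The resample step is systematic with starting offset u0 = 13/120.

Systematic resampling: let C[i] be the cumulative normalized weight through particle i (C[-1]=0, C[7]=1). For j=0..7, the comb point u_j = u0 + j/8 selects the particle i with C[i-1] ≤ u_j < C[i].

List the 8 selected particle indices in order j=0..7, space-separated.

C = [7/33, 1/3, 16/33, 2/3, 8/11, 31/33, 32/33, 1]
j=0: u_0=13/120 ∈ [0, 7/33) → index 0
j=1: u_1=7/30 ∈ [7/33, 1/3) → index 1
j=2: u_2=43/120 ∈ [1/3, 16/33) → index 2
j=3: u_3=29/60 ∈ [1/3, 16/33) → index 2
j=4: u_4=73/120 ∈ [16/33, 2/3) → index 3
j=5: u_5=11/15 ∈ [8/11, 31/33) → index 5
j=6: u_6=103/120 ∈ [8/11, 31/33) → index 5
j=7: u_7=59/60 ∈ [32/33, 1) → index 7

0 1 2 2 3 5 5 7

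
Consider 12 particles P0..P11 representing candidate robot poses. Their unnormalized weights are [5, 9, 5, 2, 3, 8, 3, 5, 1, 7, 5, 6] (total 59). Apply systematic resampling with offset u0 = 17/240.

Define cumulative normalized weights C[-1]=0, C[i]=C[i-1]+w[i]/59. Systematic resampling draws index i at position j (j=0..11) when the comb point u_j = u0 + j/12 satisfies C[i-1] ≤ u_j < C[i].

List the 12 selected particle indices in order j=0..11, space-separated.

0 1 2 2 4 5 6 7 9 10 11 11

C = [5/59, 14/59, 19/59, 21/59, 24/59, 32/59, 35/59, 40/59, 41/59, 48/59, 53/59, 1]
j=0: u_0=17/240 ∈ [0, 5/59) → index 0
j=1: u_1=37/240 ∈ [5/59, 14/59) → index 1
j=2: u_2=19/80 ∈ [14/59, 19/59) → index 2
j=3: u_3=77/240 ∈ [14/59, 19/59) → index 2
j=4: u_4=97/240 ∈ [21/59, 24/59) → index 4
j=5: u_5=39/80 ∈ [24/59, 32/59) → index 5
j=6: u_6=137/240 ∈ [32/59, 35/59) → index 6
j=7: u_7=157/240 ∈ [35/59, 40/59) → index 7
j=8: u_8=59/80 ∈ [41/59, 48/59) → index 9
j=9: u_9=197/240 ∈ [48/59, 53/59) → index 10
j=10: u_10=217/240 ∈ [53/59, 1) → index 11
j=11: u_11=79/80 ∈ [53/59, 1) → index 11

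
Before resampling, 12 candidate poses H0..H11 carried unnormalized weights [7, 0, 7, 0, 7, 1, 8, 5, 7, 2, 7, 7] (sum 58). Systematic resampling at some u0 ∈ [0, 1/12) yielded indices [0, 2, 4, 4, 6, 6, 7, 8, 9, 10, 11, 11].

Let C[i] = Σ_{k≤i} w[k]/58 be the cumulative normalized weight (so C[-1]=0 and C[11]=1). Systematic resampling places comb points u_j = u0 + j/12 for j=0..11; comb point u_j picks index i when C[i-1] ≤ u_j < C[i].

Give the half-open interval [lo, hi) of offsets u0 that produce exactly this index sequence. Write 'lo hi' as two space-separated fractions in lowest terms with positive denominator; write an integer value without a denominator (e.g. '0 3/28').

13/174 1/12

C = [7/58, 7/58, 7/29, 7/29, 21/58, 11/29, 15/29, 35/58, 21/29, 22/29, 51/58, 1]
j=0 picked index 0: u0 ∈ [0, 7/58)
j=1 picked index 2: u0 ∈ [13/348, 55/348)
j=2 picked index 4: u0 ∈ [13/174, 17/87)
j=3 picked index 4: u0 ∈ [-1/116, 13/116)
j=4 picked index 6: u0 ∈ [4/87, 16/87)
j=5 picked index 6: u0 ∈ [-13/348, 35/348)
j=6 picked index 7: u0 ∈ [1/58, 3/29)
j=7 picked index 8: u0 ∈ [7/348, 49/348)
j=8 picked index 9: u0 ∈ [5/87, 8/87)
j=9 picked index 10: u0 ∈ [1/116, 15/116)
j=10 picked index 11: u0 ∈ [4/87, 1/6)
j=11 picked index 11: u0 ∈ [-13/348, 1/12)
intersection: [13/174, 1/12)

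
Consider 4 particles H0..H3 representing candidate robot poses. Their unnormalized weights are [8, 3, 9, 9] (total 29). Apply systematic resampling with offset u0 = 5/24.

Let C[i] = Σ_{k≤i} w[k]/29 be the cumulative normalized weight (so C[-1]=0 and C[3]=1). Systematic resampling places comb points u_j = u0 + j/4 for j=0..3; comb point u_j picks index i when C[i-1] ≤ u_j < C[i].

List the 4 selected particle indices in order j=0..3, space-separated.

C = [8/29, 11/29, 20/29, 1]
j=0: u_0=5/24 ∈ [0, 8/29) → index 0
j=1: u_1=11/24 ∈ [11/29, 20/29) → index 2
j=2: u_2=17/24 ∈ [20/29, 1) → index 3
j=3: u_3=23/24 ∈ [20/29, 1) → index 3

0 2 3 3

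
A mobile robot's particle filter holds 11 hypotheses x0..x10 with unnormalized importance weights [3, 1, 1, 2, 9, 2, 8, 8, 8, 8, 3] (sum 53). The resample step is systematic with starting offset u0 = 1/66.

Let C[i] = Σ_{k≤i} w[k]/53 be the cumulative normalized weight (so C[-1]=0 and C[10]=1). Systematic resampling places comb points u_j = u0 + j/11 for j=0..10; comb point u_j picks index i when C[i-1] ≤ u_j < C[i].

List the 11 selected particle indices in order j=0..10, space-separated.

C = [3/53, 4/53, 5/53, 7/53, 16/53, 18/53, 26/53, 34/53, 42/53, 50/53, 1]
j=0: u_0=1/66 ∈ [0, 3/53) → index 0
j=1: u_1=7/66 ∈ [5/53, 7/53) → index 3
j=2: u_2=13/66 ∈ [7/53, 16/53) → index 4
j=3: u_3=19/66 ∈ [7/53, 16/53) → index 4
j=4: u_4=25/66 ∈ [18/53, 26/53) → index 6
j=5: u_5=31/66 ∈ [18/53, 26/53) → index 6
j=6: u_6=37/66 ∈ [26/53, 34/53) → index 7
j=7: u_7=43/66 ∈ [34/53, 42/53) → index 8
j=8: u_8=49/66 ∈ [34/53, 42/53) → index 8
j=9: u_9=5/6 ∈ [42/53, 50/53) → index 9
j=10: u_10=61/66 ∈ [42/53, 50/53) → index 9

0 3 4 4 6 6 7 8 8 9 9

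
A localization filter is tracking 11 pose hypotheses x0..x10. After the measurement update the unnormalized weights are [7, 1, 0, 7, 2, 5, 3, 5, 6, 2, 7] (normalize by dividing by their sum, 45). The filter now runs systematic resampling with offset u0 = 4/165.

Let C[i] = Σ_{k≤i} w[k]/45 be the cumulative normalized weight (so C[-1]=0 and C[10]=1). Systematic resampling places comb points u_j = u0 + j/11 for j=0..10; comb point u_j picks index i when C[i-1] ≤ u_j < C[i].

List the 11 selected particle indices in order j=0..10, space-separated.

C = [7/45, 8/45, 8/45, 1/3, 17/45, 22/45, 5/9, 2/3, 4/5, 38/45, 1]
j=0: u_0=4/165 ∈ [0, 7/45) → index 0
j=1: u_1=19/165 ∈ [0, 7/45) → index 0
j=2: u_2=34/165 ∈ [8/45, 1/3) → index 3
j=3: u_3=49/165 ∈ [8/45, 1/3) → index 3
j=4: u_4=64/165 ∈ [17/45, 22/45) → index 5
j=5: u_5=79/165 ∈ [17/45, 22/45) → index 5
j=6: u_6=94/165 ∈ [5/9, 2/3) → index 7
j=7: u_7=109/165 ∈ [5/9, 2/3) → index 7
j=8: u_8=124/165 ∈ [2/3, 4/5) → index 8
j=9: u_9=139/165 ∈ [4/5, 38/45) → index 9
j=10: u_10=14/15 ∈ [38/45, 1) → index 10

0 0 3 3 5 5 7 7 8 9 10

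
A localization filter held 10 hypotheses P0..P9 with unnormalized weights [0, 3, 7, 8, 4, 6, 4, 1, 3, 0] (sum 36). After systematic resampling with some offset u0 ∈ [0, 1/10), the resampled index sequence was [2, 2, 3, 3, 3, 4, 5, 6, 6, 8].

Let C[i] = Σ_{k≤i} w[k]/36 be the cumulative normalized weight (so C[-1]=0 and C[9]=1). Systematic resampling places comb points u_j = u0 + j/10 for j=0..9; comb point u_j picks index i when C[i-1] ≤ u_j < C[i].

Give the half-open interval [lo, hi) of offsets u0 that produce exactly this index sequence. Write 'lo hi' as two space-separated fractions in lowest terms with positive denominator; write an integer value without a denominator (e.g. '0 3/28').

1/12 4/45

C = [0, 1/12, 5/18, 1/2, 11/18, 7/9, 8/9, 11/12, 1, 1]
j=0 picked index 2: u0 ∈ [1/12, 5/18)
j=1 picked index 2: u0 ∈ [-1/60, 8/45)
j=2 picked index 3: u0 ∈ [7/90, 3/10)
j=3 picked index 3: u0 ∈ [-1/45, 1/5)
j=4 picked index 3: u0 ∈ [-11/90, 1/10)
j=5 picked index 4: u0 ∈ [0, 1/9)
j=6 picked index 5: u0 ∈ [1/90, 8/45)
j=7 picked index 6: u0 ∈ [7/90, 17/90)
j=8 picked index 6: u0 ∈ [-1/45, 4/45)
j=9 picked index 8: u0 ∈ [1/60, 1/10)
intersection: [1/12, 4/45)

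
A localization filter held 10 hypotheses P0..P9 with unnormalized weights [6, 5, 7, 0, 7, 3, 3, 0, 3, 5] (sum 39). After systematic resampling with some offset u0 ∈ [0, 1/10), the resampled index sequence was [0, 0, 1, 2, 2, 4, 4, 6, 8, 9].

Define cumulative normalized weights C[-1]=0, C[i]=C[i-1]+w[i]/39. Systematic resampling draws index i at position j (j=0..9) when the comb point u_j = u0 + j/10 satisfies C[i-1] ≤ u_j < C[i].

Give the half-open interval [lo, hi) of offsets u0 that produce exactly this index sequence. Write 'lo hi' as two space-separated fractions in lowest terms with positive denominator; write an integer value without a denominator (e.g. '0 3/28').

7/390 8/195

C = [2/13, 11/39, 6/13, 6/13, 25/39, 28/39, 31/39, 31/39, 34/39, 1]
j=0 picked index 0: u0 ∈ [0, 2/13)
j=1 picked index 0: u0 ∈ [-1/10, 7/130)
j=2 picked index 1: u0 ∈ [-3/65, 16/195)
j=3 picked index 2: u0 ∈ [-7/390, 21/130)
j=4 picked index 2: u0 ∈ [-23/195, 4/65)
j=5 picked index 4: u0 ∈ [-1/26, 11/78)
j=6 picked index 4: u0 ∈ [-9/65, 8/195)
j=7 picked index 6: u0 ∈ [7/390, 37/390)
j=8 picked index 8: u0 ∈ [-1/195, 14/195)
j=9 picked index 9: u0 ∈ [-11/390, 1/10)
intersection: [7/390, 8/195)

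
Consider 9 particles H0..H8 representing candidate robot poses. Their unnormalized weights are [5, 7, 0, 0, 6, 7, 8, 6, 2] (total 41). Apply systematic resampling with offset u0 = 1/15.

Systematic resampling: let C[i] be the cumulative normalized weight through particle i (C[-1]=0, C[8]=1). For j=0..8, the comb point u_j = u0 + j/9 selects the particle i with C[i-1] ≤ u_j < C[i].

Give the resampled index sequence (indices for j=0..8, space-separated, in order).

C = [5/41, 12/41, 12/41, 12/41, 18/41, 25/41, 33/41, 39/41, 1]
j=0: u_0=1/15 ∈ [0, 5/41) → index 0
j=1: u_1=8/45 ∈ [5/41, 12/41) → index 1
j=2: u_2=13/45 ∈ [5/41, 12/41) → index 1
j=3: u_3=2/5 ∈ [12/41, 18/41) → index 4
j=4: u_4=23/45 ∈ [18/41, 25/41) → index 5
j=5: u_5=28/45 ∈ [25/41, 33/41) → index 6
j=6: u_6=11/15 ∈ [25/41, 33/41) → index 6
j=7: u_7=38/45 ∈ [33/41, 39/41) → index 7
j=8: u_8=43/45 ∈ [39/41, 1) → index 8

0 1 1 4 5 6 6 7 8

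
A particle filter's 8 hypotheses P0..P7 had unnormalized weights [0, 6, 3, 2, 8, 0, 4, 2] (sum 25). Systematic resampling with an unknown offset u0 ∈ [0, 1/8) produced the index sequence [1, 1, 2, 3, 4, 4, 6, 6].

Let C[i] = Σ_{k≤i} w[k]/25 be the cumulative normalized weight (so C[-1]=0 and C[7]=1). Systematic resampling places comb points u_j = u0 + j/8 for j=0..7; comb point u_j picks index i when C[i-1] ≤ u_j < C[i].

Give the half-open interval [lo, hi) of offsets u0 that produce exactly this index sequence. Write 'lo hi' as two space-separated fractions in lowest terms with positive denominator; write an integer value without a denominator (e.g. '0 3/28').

C = [0, 6/25, 9/25, 11/25, 19/25, 19/25, 23/25, 1]
j=0 picked index 1: u0 ∈ [0, 6/25)
j=1 picked index 1: u0 ∈ [-1/8, 23/200)
j=2 picked index 2: u0 ∈ [-1/100, 11/100)
j=3 picked index 3: u0 ∈ [-3/200, 13/200)
j=4 picked index 4: u0 ∈ [-3/50, 13/50)
j=5 picked index 4: u0 ∈ [-37/200, 27/200)
j=6 picked index 6: u0 ∈ [1/100, 17/100)
j=7 picked index 6: u0 ∈ [-23/200, 9/200)
intersection: [1/100, 9/200)

1/100 9/200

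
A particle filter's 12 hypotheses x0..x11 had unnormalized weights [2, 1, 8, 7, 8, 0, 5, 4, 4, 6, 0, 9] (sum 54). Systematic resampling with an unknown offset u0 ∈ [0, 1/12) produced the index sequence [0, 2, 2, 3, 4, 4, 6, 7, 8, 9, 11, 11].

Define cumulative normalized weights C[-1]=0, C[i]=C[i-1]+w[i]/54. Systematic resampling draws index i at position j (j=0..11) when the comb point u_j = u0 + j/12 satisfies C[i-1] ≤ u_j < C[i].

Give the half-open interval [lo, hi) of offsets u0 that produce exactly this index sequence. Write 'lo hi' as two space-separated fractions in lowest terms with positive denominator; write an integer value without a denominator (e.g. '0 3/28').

C = [1/27, 1/18, 11/54, 1/3, 13/27, 13/27, 31/54, 35/54, 13/18, 5/6, 5/6, 1]
j=0 picked index 0: u0 ∈ [0, 1/27)
j=1 picked index 2: u0 ∈ [-1/36, 13/108)
j=2 picked index 2: u0 ∈ [-1/9, 1/27)
j=3 picked index 3: u0 ∈ [-5/108, 1/12)
j=4 picked index 4: u0 ∈ [0, 4/27)
j=5 picked index 4: u0 ∈ [-1/12, 7/108)
j=6 picked index 6: u0 ∈ [-1/54, 2/27)
j=7 picked index 7: u0 ∈ [-1/108, 7/108)
j=8 picked index 8: u0 ∈ [-1/54, 1/18)
j=9 picked index 9: u0 ∈ [-1/36, 1/12)
j=10 picked index 11: u0 ∈ [0, 1/6)
j=11 picked index 11: u0 ∈ [-1/12, 1/12)
intersection: [0, 1/27)

0 1/27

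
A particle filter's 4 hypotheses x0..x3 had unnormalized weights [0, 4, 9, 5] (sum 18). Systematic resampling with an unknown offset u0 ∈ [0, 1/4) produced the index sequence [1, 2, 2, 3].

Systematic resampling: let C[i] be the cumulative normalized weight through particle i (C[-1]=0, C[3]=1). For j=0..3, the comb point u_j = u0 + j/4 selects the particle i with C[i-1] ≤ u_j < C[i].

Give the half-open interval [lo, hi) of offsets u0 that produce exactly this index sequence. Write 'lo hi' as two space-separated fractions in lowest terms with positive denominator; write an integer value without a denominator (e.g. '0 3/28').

C = [0, 2/9, 13/18, 1]
j=0 picked index 1: u0 ∈ [0, 2/9)
j=1 picked index 2: u0 ∈ [-1/36, 17/36)
j=2 picked index 2: u0 ∈ [-5/18, 2/9)
j=3 picked index 3: u0 ∈ [-1/36, 1/4)
intersection: [0, 2/9)

0 2/9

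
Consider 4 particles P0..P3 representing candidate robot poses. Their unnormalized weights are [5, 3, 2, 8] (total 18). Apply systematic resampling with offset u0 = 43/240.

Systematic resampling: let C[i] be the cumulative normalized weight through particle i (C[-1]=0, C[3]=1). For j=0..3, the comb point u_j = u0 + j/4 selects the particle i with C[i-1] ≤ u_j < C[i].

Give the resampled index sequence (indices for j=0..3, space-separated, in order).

C = [5/18, 4/9, 5/9, 1]
j=0: u_0=43/240 ∈ [0, 5/18) → index 0
j=1: u_1=103/240 ∈ [5/18, 4/9) → index 1
j=2: u_2=163/240 ∈ [5/9, 1) → index 3
j=3: u_3=223/240 ∈ [5/9, 1) → index 3

0 1 3 3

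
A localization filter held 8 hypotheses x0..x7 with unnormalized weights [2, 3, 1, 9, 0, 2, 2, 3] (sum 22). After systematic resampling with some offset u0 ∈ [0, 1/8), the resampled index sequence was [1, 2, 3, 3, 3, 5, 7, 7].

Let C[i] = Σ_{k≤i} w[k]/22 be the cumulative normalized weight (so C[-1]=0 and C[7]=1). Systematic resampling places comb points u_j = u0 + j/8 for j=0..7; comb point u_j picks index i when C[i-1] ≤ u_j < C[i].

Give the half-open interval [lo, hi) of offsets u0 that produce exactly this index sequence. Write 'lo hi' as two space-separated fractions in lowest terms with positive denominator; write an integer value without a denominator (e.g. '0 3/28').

5/44 1/8

C = [1/11, 5/22, 3/11, 15/22, 15/22, 17/22, 19/22, 1]
j=0 picked index 1: u0 ∈ [1/11, 5/22)
j=1 picked index 2: u0 ∈ [9/88, 13/88)
j=2 picked index 3: u0 ∈ [1/44, 19/44)
j=3 picked index 3: u0 ∈ [-9/88, 27/88)
j=4 picked index 3: u0 ∈ [-5/22, 2/11)
j=5 picked index 5: u0 ∈ [5/88, 13/88)
j=6 picked index 7: u0 ∈ [5/44, 1/4)
j=7 picked index 7: u0 ∈ [-1/88, 1/8)
intersection: [5/44, 1/8)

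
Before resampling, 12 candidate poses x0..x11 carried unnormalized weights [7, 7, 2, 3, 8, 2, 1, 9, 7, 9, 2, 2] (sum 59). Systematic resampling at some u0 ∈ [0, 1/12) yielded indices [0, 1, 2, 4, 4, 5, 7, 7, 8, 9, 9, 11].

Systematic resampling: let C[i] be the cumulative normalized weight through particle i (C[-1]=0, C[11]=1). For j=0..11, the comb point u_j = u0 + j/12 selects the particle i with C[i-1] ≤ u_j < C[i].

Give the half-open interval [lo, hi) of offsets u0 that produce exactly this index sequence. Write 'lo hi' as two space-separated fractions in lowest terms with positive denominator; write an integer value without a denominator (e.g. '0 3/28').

C = [7/59, 14/59, 16/59, 19/59, 27/59, 29/59, 30/59, 39/59, 46/59, 55/59, 57/59, 1]
j=0 picked index 0: u0 ∈ [0, 7/59)
j=1 picked index 1: u0 ∈ [25/708, 109/708)
j=2 picked index 2: u0 ∈ [25/354, 37/354)
j=3 picked index 4: u0 ∈ [17/236, 49/236)
j=4 picked index 4: u0 ∈ [-2/177, 22/177)
j=5 picked index 5: u0 ∈ [29/708, 53/708)
j=6 picked index 7: u0 ∈ [1/118, 19/118)
j=7 picked index 7: u0 ∈ [-53/708, 55/708)
j=8 picked index 8: u0 ∈ [-1/177, 20/177)
j=9 picked index 9: u0 ∈ [7/236, 43/236)
j=10 picked index 9: u0 ∈ [-19/354, 35/354)
j=11 picked index 11: u0 ∈ [35/708, 1/12)
intersection: [17/236, 53/708)

17/236 53/708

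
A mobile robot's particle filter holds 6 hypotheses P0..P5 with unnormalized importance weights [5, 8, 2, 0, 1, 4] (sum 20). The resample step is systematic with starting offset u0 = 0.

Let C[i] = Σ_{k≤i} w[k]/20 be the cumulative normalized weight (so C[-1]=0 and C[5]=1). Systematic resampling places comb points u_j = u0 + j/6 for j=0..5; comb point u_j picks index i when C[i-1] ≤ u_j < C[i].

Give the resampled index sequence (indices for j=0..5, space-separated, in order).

C = [1/4, 13/20, 3/4, 3/4, 4/5, 1]
j=0: u_0=0 ∈ [0, 1/4) → index 0
j=1: u_1=1/6 ∈ [0, 1/4) → index 0
j=2: u_2=1/3 ∈ [1/4, 13/20) → index 1
j=3: u_3=1/2 ∈ [1/4, 13/20) → index 1
j=4: u_4=2/3 ∈ [13/20, 3/4) → index 2
j=5: u_5=5/6 ∈ [4/5, 1) → index 5

0 0 1 1 2 5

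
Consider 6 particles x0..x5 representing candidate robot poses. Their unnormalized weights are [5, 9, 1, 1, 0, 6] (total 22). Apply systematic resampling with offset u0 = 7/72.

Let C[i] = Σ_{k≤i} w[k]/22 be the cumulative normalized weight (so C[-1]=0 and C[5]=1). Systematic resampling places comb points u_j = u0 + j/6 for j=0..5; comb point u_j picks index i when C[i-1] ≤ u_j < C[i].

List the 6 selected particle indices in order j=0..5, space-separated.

0 1 1 1 5 5

C = [5/22, 7/11, 15/22, 8/11, 8/11, 1]
j=0: u_0=7/72 ∈ [0, 5/22) → index 0
j=1: u_1=19/72 ∈ [5/22, 7/11) → index 1
j=2: u_2=31/72 ∈ [5/22, 7/11) → index 1
j=3: u_3=43/72 ∈ [5/22, 7/11) → index 1
j=4: u_4=55/72 ∈ [8/11, 1) → index 5
j=5: u_5=67/72 ∈ [8/11, 1) → index 5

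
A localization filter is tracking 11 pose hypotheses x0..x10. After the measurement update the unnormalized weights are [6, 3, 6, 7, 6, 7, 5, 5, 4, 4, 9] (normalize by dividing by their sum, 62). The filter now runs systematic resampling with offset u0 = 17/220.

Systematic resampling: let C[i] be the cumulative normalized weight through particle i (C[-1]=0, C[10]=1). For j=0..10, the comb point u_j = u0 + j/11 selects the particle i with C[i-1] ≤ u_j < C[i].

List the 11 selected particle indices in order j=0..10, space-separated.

C = [3/31, 9/62, 15/62, 11/31, 14/31, 35/62, 20/31, 45/62, 49/62, 53/62, 1]
j=0: u_0=17/220 ∈ [0, 3/31) → index 0
j=1: u_1=37/220 ∈ [9/62, 15/62) → index 2
j=2: u_2=57/220 ∈ [15/62, 11/31) → index 3
j=3: u_3=7/20 ∈ [15/62, 11/31) → index 3
j=4: u_4=97/220 ∈ [11/31, 14/31) → index 4
j=5: u_5=117/220 ∈ [14/31, 35/62) → index 5
j=6: u_6=137/220 ∈ [35/62, 20/31) → index 6
j=7: u_7=157/220 ∈ [20/31, 45/62) → index 7
j=8: u_8=177/220 ∈ [49/62, 53/62) → index 9
j=9: u_9=197/220 ∈ [53/62, 1) → index 10
j=10: u_10=217/220 ∈ [53/62, 1) → index 10

0 2 3 3 4 5 6 7 9 10 10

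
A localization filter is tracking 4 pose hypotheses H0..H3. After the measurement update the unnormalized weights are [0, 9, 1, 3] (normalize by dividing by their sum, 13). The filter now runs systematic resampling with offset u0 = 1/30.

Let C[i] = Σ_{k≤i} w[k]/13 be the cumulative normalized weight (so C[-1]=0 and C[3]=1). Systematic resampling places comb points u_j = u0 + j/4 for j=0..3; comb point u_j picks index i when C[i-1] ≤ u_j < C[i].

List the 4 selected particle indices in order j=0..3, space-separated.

1 1 1 3

C = [0, 9/13, 10/13, 1]
j=0: u_0=1/30 ∈ [0, 9/13) → index 1
j=1: u_1=17/60 ∈ [0, 9/13) → index 1
j=2: u_2=8/15 ∈ [0, 9/13) → index 1
j=3: u_3=47/60 ∈ [10/13, 1) → index 3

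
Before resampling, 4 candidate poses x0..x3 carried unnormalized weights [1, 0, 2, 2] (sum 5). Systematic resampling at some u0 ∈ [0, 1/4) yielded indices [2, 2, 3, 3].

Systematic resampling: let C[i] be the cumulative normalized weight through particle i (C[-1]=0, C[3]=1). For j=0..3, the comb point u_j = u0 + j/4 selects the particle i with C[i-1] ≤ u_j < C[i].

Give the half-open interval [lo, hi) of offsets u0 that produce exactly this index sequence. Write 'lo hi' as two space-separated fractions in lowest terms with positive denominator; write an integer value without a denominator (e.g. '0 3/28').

1/5 1/4

C = [1/5, 1/5, 3/5, 1]
j=0 picked index 2: u0 ∈ [1/5, 3/5)
j=1 picked index 2: u0 ∈ [-1/20, 7/20)
j=2 picked index 3: u0 ∈ [1/10, 1/2)
j=3 picked index 3: u0 ∈ [-3/20, 1/4)
intersection: [1/5, 1/4)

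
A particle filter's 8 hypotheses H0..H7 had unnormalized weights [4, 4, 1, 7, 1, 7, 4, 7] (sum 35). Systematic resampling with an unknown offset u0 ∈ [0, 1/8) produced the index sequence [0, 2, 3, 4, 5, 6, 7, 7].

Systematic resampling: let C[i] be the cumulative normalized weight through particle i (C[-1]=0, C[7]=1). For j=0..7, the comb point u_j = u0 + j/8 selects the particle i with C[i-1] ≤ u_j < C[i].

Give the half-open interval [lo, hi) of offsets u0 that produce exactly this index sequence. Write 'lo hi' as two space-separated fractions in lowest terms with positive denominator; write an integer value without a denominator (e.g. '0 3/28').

29/280 31/280

C = [4/35, 8/35, 9/35, 16/35, 17/35, 24/35, 4/5, 1]
j=0 picked index 0: u0 ∈ [0, 4/35)
j=1 picked index 2: u0 ∈ [29/280, 37/280)
j=2 picked index 3: u0 ∈ [1/140, 29/140)
j=3 picked index 4: u0 ∈ [23/280, 31/280)
j=4 picked index 5: u0 ∈ [-1/70, 13/70)
j=5 picked index 6: u0 ∈ [17/280, 7/40)
j=6 picked index 7: u0 ∈ [1/20, 1/4)
j=7 picked index 7: u0 ∈ [-3/40, 1/8)
intersection: [29/280, 31/280)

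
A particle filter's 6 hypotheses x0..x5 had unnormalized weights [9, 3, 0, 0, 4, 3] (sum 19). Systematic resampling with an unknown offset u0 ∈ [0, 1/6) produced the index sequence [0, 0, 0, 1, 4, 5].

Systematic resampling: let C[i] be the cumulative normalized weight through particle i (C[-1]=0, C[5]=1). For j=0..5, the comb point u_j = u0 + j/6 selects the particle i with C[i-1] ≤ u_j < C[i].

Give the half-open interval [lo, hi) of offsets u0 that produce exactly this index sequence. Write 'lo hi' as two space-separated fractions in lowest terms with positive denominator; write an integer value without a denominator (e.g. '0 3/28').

1/114 5/38

C = [9/19, 12/19, 12/19, 12/19, 16/19, 1]
j=0 picked index 0: u0 ∈ [0, 9/19)
j=1 picked index 0: u0 ∈ [-1/6, 35/114)
j=2 picked index 0: u0 ∈ [-1/3, 8/57)
j=3 picked index 1: u0 ∈ [-1/38, 5/38)
j=4 picked index 4: u0 ∈ [-2/57, 10/57)
j=5 picked index 5: u0 ∈ [1/114, 1/6)
intersection: [1/114, 5/38)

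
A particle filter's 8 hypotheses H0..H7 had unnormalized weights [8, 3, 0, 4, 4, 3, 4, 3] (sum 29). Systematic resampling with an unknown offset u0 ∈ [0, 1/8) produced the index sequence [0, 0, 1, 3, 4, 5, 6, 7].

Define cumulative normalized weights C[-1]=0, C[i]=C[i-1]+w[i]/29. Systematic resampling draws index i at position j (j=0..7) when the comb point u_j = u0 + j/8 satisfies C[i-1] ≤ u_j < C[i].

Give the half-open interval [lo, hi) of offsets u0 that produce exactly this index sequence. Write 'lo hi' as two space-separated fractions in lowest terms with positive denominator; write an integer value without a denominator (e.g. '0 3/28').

7/232 1/8

C = [8/29, 11/29, 11/29, 15/29, 19/29, 22/29, 26/29, 1]
j=0 picked index 0: u0 ∈ [0, 8/29)
j=1 picked index 0: u0 ∈ [-1/8, 35/232)
j=2 picked index 1: u0 ∈ [3/116, 15/116)
j=3 picked index 3: u0 ∈ [1/232, 33/232)
j=4 picked index 4: u0 ∈ [1/58, 9/58)
j=5 picked index 5: u0 ∈ [7/232, 31/232)
j=6 picked index 6: u0 ∈ [1/116, 17/116)
j=7 picked index 7: u0 ∈ [5/232, 1/8)
intersection: [7/232, 1/8)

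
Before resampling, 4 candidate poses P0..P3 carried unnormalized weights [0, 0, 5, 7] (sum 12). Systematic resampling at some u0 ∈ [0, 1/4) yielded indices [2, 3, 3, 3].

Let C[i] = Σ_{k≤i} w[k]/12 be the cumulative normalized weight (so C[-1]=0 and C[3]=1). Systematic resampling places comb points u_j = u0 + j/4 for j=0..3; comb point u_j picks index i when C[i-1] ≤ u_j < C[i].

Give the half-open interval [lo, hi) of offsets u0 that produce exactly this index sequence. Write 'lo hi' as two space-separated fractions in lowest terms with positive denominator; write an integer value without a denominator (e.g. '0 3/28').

1/6 1/4

C = [0, 0, 5/12, 1]
j=0 picked index 2: u0 ∈ [0, 5/12)
j=1 picked index 3: u0 ∈ [1/6, 3/4)
j=2 picked index 3: u0 ∈ [-1/12, 1/2)
j=3 picked index 3: u0 ∈ [-1/3, 1/4)
intersection: [1/6, 1/4)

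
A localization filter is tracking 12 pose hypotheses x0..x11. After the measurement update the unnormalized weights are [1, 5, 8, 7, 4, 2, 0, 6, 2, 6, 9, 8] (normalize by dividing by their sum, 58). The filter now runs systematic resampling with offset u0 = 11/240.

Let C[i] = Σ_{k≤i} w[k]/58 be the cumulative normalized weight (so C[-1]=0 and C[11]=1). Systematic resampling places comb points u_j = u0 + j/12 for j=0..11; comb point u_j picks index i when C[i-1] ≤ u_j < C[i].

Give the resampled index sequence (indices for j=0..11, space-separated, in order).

C = [1/58, 3/29, 7/29, 21/58, 25/58, 27/58, 27/58, 33/58, 35/58, 41/58, 25/29, 1]
j=0: u_0=11/240 ∈ [1/58, 3/29) → index 1
j=1: u_1=31/240 ∈ [3/29, 7/29) → index 2
j=2: u_2=17/80 ∈ [3/29, 7/29) → index 2
j=3: u_3=71/240 ∈ [7/29, 21/58) → index 3
j=4: u_4=91/240 ∈ [21/58, 25/58) → index 4
j=5: u_5=37/80 ∈ [25/58, 27/58) → index 5
j=6: u_6=131/240 ∈ [27/58, 33/58) → index 7
j=7: u_7=151/240 ∈ [35/58, 41/58) → index 9
j=8: u_8=57/80 ∈ [41/58, 25/29) → index 10
j=9: u_9=191/240 ∈ [41/58, 25/29) → index 10
j=10: u_10=211/240 ∈ [25/29, 1) → index 11
j=11: u_11=77/80 ∈ [25/29, 1) → index 11

1 2 2 3 4 5 7 9 10 10 11 11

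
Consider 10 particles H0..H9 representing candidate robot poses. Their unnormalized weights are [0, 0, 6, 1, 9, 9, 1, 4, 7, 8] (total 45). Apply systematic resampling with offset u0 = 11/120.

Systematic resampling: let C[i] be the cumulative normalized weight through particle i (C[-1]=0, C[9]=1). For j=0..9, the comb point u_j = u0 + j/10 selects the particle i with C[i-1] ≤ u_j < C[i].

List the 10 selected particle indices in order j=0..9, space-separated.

C = [0, 0, 2/15, 7/45, 16/45, 5/9, 26/45, 2/3, 37/45, 1]
j=0: u_0=11/120 ∈ [0, 2/15) → index 2
j=1: u_1=23/120 ∈ [7/45, 16/45) → index 4
j=2: u_2=7/24 ∈ [7/45, 16/45) → index 4
j=3: u_3=47/120 ∈ [16/45, 5/9) → index 5
j=4: u_4=59/120 ∈ [16/45, 5/9) → index 5
j=5: u_5=71/120 ∈ [26/45, 2/3) → index 7
j=6: u_6=83/120 ∈ [2/3, 37/45) → index 8
j=7: u_7=19/24 ∈ [2/3, 37/45) → index 8
j=8: u_8=107/120 ∈ [37/45, 1) → index 9
j=9: u_9=119/120 ∈ [37/45, 1) → index 9

2 4 4 5 5 7 8 8 9 9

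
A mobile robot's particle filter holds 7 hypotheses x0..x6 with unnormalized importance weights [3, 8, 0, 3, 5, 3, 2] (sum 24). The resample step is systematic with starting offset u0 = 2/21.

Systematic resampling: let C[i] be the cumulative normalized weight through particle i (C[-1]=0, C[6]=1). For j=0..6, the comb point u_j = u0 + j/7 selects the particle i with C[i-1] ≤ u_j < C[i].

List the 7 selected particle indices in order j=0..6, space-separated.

C = [1/8, 11/24, 11/24, 7/12, 19/24, 11/12, 1]
j=0: u_0=2/21 ∈ [0, 1/8) → index 0
j=1: u_1=5/21 ∈ [1/8, 11/24) → index 1
j=2: u_2=8/21 ∈ [1/8, 11/24) → index 1
j=3: u_3=11/21 ∈ [11/24, 7/12) → index 3
j=4: u_4=2/3 ∈ [7/12, 19/24) → index 4
j=5: u_5=17/21 ∈ [19/24, 11/12) → index 5
j=6: u_6=20/21 ∈ [11/12, 1) → index 6

0 1 1 3 4 5 6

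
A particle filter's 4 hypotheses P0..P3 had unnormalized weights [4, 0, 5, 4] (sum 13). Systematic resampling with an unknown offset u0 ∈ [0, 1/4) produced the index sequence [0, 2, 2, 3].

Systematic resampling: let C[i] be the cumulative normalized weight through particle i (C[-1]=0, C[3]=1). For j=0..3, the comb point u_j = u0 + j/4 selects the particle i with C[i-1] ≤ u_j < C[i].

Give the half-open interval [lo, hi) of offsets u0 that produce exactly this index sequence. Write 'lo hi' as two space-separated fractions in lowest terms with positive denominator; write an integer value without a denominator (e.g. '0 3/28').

3/52 5/26

C = [4/13, 4/13, 9/13, 1]
j=0 picked index 0: u0 ∈ [0, 4/13)
j=1 picked index 2: u0 ∈ [3/52, 23/52)
j=2 picked index 2: u0 ∈ [-5/26, 5/26)
j=3 picked index 3: u0 ∈ [-3/52, 1/4)
intersection: [3/52, 5/26)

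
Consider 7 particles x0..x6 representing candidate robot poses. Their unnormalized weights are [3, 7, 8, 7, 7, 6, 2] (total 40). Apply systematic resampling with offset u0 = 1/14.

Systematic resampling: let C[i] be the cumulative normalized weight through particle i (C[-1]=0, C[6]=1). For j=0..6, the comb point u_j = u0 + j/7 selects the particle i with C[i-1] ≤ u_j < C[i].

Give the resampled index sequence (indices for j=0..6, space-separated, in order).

0 1 2 3 4 4 5

C = [3/40, 1/4, 9/20, 5/8, 4/5, 19/20, 1]
j=0: u_0=1/14 ∈ [0, 3/40) → index 0
j=1: u_1=3/14 ∈ [3/40, 1/4) → index 1
j=2: u_2=5/14 ∈ [1/4, 9/20) → index 2
j=3: u_3=1/2 ∈ [9/20, 5/8) → index 3
j=4: u_4=9/14 ∈ [5/8, 4/5) → index 4
j=5: u_5=11/14 ∈ [5/8, 4/5) → index 4
j=6: u_6=13/14 ∈ [4/5, 19/20) → index 5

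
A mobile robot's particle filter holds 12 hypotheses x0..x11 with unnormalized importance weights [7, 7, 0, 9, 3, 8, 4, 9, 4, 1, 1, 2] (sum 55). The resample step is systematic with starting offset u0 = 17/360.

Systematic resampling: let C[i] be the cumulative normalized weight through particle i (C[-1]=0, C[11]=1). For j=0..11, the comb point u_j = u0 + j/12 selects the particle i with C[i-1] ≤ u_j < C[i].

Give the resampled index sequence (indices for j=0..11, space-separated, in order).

0 1 1 3 3 4 5 6 7 7 8 11

C = [7/55, 14/55, 14/55, 23/55, 26/55, 34/55, 38/55, 47/55, 51/55, 52/55, 53/55, 1]
j=0: u_0=17/360 ∈ [0, 7/55) → index 0
j=1: u_1=47/360 ∈ [7/55, 14/55) → index 1
j=2: u_2=77/360 ∈ [7/55, 14/55) → index 1
j=3: u_3=107/360 ∈ [14/55, 23/55) → index 3
j=4: u_4=137/360 ∈ [14/55, 23/55) → index 3
j=5: u_5=167/360 ∈ [23/55, 26/55) → index 4
j=6: u_6=197/360 ∈ [26/55, 34/55) → index 5
j=7: u_7=227/360 ∈ [34/55, 38/55) → index 6
j=8: u_8=257/360 ∈ [38/55, 47/55) → index 7
j=9: u_9=287/360 ∈ [38/55, 47/55) → index 7
j=10: u_10=317/360 ∈ [47/55, 51/55) → index 8
j=11: u_11=347/360 ∈ [53/55, 1) → index 11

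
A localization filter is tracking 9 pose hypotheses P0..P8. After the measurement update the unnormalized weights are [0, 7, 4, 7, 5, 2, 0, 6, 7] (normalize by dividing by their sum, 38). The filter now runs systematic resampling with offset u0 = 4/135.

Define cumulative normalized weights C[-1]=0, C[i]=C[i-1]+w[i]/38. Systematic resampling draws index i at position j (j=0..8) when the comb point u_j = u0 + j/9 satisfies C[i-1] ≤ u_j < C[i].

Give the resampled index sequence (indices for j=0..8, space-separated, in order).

1 1 2 3 4 4 7 7 8

C = [0, 7/38, 11/38, 9/19, 23/38, 25/38, 25/38, 31/38, 1]
j=0: u_0=4/135 ∈ [0, 7/38) → index 1
j=1: u_1=19/135 ∈ [0, 7/38) → index 1
j=2: u_2=34/135 ∈ [7/38, 11/38) → index 2
j=3: u_3=49/135 ∈ [11/38, 9/19) → index 3
j=4: u_4=64/135 ∈ [9/19, 23/38) → index 4
j=5: u_5=79/135 ∈ [9/19, 23/38) → index 4
j=6: u_6=94/135 ∈ [25/38, 31/38) → index 7
j=7: u_7=109/135 ∈ [25/38, 31/38) → index 7
j=8: u_8=124/135 ∈ [31/38, 1) → index 8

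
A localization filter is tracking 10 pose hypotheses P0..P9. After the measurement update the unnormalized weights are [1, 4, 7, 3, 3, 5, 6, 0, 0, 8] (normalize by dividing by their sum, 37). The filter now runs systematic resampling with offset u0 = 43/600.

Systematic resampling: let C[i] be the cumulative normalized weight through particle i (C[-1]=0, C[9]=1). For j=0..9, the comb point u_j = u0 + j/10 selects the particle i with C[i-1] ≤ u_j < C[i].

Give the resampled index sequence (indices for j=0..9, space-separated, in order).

1 2 2 3 4 5 6 6 9 9

C = [1/37, 5/37, 12/37, 15/37, 18/37, 23/37, 29/37, 29/37, 29/37, 1]
j=0: u_0=43/600 ∈ [1/37, 5/37) → index 1
j=1: u_1=103/600 ∈ [5/37, 12/37) → index 2
j=2: u_2=163/600 ∈ [5/37, 12/37) → index 2
j=3: u_3=223/600 ∈ [12/37, 15/37) → index 3
j=4: u_4=283/600 ∈ [15/37, 18/37) → index 4
j=5: u_5=343/600 ∈ [18/37, 23/37) → index 5
j=6: u_6=403/600 ∈ [23/37, 29/37) → index 6
j=7: u_7=463/600 ∈ [23/37, 29/37) → index 6
j=8: u_8=523/600 ∈ [29/37, 1) → index 9
j=9: u_9=583/600 ∈ [29/37, 1) → index 9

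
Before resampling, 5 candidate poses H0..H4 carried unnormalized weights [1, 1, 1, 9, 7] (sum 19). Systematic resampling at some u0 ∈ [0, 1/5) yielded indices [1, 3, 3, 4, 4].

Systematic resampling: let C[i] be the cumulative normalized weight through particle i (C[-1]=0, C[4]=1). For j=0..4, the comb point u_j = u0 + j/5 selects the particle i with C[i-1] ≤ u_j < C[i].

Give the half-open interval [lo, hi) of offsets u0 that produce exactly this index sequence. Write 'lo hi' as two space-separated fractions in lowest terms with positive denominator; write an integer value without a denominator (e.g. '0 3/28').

1/19 2/19

C = [1/19, 2/19, 3/19, 12/19, 1]
j=0 picked index 1: u0 ∈ [1/19, 2/19)
j=1 picked index 3: u0 ∈ [-4/95, 41/95)
j=2 picked index 3: u0 ∈ [-23/95, 22/95)
j=3 picked index 4: u0 ∈ [3/95, 2/5)
j=4 picked index 4: u0 ∈ [-16/95, 1/5)
intersection: [1/19, 2/19)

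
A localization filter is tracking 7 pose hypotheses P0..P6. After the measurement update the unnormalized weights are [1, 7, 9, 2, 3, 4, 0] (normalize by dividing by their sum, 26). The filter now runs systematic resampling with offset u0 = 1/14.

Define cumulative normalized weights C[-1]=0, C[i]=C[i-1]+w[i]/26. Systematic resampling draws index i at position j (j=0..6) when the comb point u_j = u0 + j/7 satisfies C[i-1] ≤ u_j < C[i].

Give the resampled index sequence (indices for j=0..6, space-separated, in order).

C = [1/26, 4/13, 17/26, 19/26, 11/13, 1, 1]
j=0: u_0=1/14 ∈ [1/26, 4/13) → index 1
j=1: u_1=3/14 ∈ [1/26, 4/13) → index 1
j=2: u_2=5/14 ∈ [4/13, 17/26) → index 2
j=3: u_3=1/2 ∈ [4/13, 17/26) → index 2
j=4: u_4=9/14 ∈ [4/13, 17/26) → index 2
j=5: u_5=11/14 ∈ [19/26, 11/13) → index 4
j=6: u_6=13/14 ∈ [11/13, 1) → index 5

1 1 2 2 2 4 5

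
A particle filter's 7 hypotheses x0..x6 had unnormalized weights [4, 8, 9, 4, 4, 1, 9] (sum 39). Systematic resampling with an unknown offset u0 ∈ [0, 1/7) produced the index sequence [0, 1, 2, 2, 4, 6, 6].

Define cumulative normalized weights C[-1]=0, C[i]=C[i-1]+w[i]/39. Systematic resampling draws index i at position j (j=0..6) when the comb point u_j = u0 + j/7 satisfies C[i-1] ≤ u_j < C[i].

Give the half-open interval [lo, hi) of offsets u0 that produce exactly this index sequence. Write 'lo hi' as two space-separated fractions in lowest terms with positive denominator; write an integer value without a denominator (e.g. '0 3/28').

19/273 4/39

C = [4/39, 4/13, 7/13, 25/39, 29/39, 10/13, 1]
j=0 picked index 0: u0 ∈ [0, 4/39)
j=1 picked index 1: u0 ∈ [-11/273, 15/91)
j=2 picked index 2: u0 ∈ [2/91, 23/91)
j=3 picked index 2: u0 ∈ [-11/91, 10/91)
j=4 picked index 4: u0 ∈ [19/273, 47/273)
j=5 picked index 6: u0 ∈ [5/91, 2/7)
j=6 picked index 6: u0 ∈ [-8/91, 1/7)
intersection: [19/273, 4/39)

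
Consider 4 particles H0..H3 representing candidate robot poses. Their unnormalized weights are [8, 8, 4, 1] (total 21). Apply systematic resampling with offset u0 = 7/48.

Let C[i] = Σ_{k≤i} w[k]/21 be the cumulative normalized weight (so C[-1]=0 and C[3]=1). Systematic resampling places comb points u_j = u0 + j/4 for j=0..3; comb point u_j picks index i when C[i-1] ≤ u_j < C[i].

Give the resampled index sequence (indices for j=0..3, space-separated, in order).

C = [8/21, 16/21, 20/21, 1]
j=0: u_0=7/48 ∈ [0, 8/21) → index 0
j=1: u_1=19/48 ∈ [8/21, 16/21) → index 1
j=2: u_2=31/48 ∈ [8/21, 16/21) → index 1
j=3: u_3=43/48 ∈ [16/21, 20/21) → index 2

0 1 1 2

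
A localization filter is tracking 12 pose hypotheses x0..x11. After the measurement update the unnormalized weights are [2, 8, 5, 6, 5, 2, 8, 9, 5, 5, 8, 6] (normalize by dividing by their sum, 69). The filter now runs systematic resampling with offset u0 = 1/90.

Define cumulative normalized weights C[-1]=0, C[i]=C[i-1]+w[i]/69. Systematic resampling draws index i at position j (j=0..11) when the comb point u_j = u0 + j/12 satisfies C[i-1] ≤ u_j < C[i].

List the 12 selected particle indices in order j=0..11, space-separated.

C = [2/69, 10/69, 5/23, 7/23, 26/69, 28/69, 12/23, 15/23, 50/69, 55/69, 21/23, 1]
j=0: u_0=1/90 ∈ [0, 2/69) → index 0
j=1: u_1=17/180 ∈ [2/69, 10/69) → index 1
j=2: u_2=8/45 ∈ [10/69, 5/23) → index 2
j=3: u_3=47/180 ∈ [5/23, 7/23) → index 3
j=4: u_4=31/90 ∈ [7/23, 26/69) → index 4
j=5: u_5=77/180 ∈ [28/69, 12/23) → index 6
j=6: u_6=23/45 ∈ [28/69, 12/23) → index 6
j=7: u_7=107/180 ∈ [12/23, 15/23) → index 7
j=8: u_8=61/90 ∈ [15/23, 50/69) → index 8
j=9: u_9=137/180 ∈ [50/69, 55/69) → index 9
j=10: u_10=38/45 ∈ [55/69, 21/23) → index 10
j=11: u_11=167/180 ∈ [21/23, 1) → index 11

0 1 2 3 4 6 6 7 8 9 10 11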